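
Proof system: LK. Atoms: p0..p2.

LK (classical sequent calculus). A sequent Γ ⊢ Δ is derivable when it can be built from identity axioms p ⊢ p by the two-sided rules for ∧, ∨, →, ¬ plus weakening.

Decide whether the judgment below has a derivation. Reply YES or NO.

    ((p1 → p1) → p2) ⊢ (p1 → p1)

Derivation (root first):
[→L] ((p1 → p1) → p2) ⊢ (p1 → p1)
  [→R]  ⊢ (p1 → p1)
    [Ax] p1 ⊢ p1
  [WL] p2 ⊢ (p1 → p1)
    [→R]  ⊢ (p1 → p1)
      [Ax] p1 ⊢ p1

Result: YES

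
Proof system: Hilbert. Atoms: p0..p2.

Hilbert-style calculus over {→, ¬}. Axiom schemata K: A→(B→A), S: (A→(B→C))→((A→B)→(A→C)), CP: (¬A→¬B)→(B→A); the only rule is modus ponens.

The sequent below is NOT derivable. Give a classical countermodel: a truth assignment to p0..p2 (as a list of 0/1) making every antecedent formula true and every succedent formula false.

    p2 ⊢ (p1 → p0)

Search for a countermodel by truth-table:
  v=000: Γ:[p2=F] Δ:[(p1 → p0)=T] refutes=False
  v=001: Γ:[p2=T] Δ:[(p1 → p0)=T] refutes=False
  v=010: Γ:[p2=F] Δ:[(p1 → p0)=F] refutes=False
  v=011: Γ:[p2=T] Δ:[(p1 → p0)=F] refutes=True  ← countermodel

Result: [0, 1, 1]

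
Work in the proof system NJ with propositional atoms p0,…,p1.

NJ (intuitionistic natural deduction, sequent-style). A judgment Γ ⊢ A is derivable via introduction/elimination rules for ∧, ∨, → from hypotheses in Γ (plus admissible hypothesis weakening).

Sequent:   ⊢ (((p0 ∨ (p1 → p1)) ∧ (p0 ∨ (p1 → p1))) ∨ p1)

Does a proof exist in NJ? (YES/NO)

Derivation (root first):
[∨I₁]  ⊢ (((p0 ∨ (p1 → p1)) ∧ (p0 ∨ (p1 → p1))) ∨ p1)
  [∧I]  ⊢ ((p0 ∨ (p1 → p1)) ∧ (p0 ∨ (p1 → p1)))
    [∨I₂]  ⊢ (p0 ∨ (p1 → p1))
      [→I]  ⊢ (p1 → p1)
        [Ax] p1 ⊢ p1
    [∨I₂]  ⊢ (p0 ∨ (p1 → p1))
      [→I]  ⊢ (p1 → p1)
        [Ax] p1 ⊢ p1

Result: YES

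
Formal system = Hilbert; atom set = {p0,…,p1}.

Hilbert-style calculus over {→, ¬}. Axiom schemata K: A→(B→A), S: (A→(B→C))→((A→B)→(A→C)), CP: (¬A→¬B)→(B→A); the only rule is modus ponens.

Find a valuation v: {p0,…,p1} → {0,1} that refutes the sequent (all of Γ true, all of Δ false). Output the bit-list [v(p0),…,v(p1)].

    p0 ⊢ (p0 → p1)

Search for a countermodel by truth-table:
  v=00: Γ:[p0=F] Δ:[(p0 → p1)=T] refutes=False
  v=01: Γ:[p0=F] Δ:[(p0 → p1)=T] refutes=False
  v=10: Γ:[p0=T] Δ:[(p0 → p1)=F] refutes=True  ← countermodel

Result: [1, 0]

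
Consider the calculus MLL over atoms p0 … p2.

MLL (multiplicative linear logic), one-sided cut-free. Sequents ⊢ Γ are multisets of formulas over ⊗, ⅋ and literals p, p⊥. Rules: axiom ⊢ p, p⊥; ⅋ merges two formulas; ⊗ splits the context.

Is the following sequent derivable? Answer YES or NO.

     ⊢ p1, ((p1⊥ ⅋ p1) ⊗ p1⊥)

Derivation trace:
[⊗]  ⊢ p1, ((p1⊥ ⅋ p1) ⊗ p1⊥)
  [⅋]  ⊢ (p1⊥ ⅋ p1)
    [Ax]  ⊢ p1, p1⊥
  [Ax]  ⊢ p1, p1⊥

Result: YES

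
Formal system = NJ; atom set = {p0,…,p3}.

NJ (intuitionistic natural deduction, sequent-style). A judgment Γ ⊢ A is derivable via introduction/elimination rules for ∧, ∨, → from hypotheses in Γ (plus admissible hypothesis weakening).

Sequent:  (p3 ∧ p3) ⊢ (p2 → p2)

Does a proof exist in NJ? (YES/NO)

Derivation trace:
[Wk] (p3 ∧ p3) ⊢ (p2 → p2)
  [→I]  ⊢ (p2 → p2)
    [Ax] p2 ⊢ p2

Result: YES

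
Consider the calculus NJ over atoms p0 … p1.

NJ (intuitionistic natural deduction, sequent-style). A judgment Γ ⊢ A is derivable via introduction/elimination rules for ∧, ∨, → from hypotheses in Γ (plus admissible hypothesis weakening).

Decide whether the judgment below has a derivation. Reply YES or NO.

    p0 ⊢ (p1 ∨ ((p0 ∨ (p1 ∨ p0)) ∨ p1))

Derivation (root first):
[∨I₂] p0 ⊢ (p1 ∨ ((p0 ∨ (p1 ∨ p0)) ∨ p1))
  [∨I₁] p0 ⊢ ((p0 ∨ (p1 ∨ p0)) ∨ p1)
    [∨I₂] p0 ⊢ (p0 ∨ (p1 ∨ p0))
      [∨I₂] p0 ⊢ (p1 ∨ p0)
        [Ax] p0 ⊢ p0

Result: YES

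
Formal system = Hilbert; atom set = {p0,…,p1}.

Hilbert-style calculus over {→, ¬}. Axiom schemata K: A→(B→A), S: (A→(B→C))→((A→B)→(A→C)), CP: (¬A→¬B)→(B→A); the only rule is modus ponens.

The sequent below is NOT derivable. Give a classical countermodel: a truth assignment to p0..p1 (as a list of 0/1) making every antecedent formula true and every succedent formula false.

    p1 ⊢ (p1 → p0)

Enumerate valuations to refute Γ ⊢ Δ:
  v=00: Γ:[p1=F] Δ:[(p1 → p0)=T] refutes=False
  v=01: Γ:[p1=T] Δ:[(p1 → p0)=F] refutes=True  ← countermodel

Result: [0, 1]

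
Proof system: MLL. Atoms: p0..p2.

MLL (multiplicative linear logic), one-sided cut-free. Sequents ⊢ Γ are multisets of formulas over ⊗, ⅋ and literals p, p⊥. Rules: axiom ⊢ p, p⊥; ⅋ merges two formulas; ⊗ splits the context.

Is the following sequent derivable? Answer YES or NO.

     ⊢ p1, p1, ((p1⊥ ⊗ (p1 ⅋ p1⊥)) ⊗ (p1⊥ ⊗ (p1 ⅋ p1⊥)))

Derivation (root first):
[⊗]  ⊢ p1, p1, ((p1⊥ ⊗ (p1 ⅋ p1⊥)) ⊗ (p1⊥ ⊗ (p1 ⅋ p1⊥)))
  [⊗]  ⊢ p1, (p1⊥ ⊗ (p1 ⅋ p1⊥))
    [Ax]  ⊢ p1, p1⊥
    [⅋]  ⊢ (p1 ⅋ p1⊥)
      [Ax]  ⊢ p1, p1⊥
  [⊗]  ⊢ p1, (p1⊥ ⊗ (p1 ⅋ p1⊥))
    [Ax]  ⊢ p1, p1⊥
    [⅋]  ⊢ (p1 ⅋ p1⊥)
      [Ax]  ⊢ p1, p1⊥

Result: YES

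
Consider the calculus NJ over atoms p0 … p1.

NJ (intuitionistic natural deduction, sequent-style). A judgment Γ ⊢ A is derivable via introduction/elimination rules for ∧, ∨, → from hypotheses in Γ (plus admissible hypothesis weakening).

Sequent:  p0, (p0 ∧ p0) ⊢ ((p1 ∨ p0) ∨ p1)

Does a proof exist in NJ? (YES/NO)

Derivation (root first):
[∨I₁] p0, (p0 ∧ p0) ⊢ ((p1 ∨ p0) ∨ p1)
  [Wk] p0, (p0 ∧ p0) ⊢ (p1 ∨ p0)
    [∨I₂] p0 ⊢ (p1 ∨ p0)
      [Ax] p0 ⊢ p0

Result: YES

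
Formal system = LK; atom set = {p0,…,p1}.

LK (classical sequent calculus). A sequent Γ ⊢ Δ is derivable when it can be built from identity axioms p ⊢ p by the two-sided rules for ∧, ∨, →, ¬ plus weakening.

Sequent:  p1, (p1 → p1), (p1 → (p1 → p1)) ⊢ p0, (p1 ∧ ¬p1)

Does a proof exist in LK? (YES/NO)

Enumerate valuations to refute Γ ⊢ Δ:
  v=00: Γ:[p1=F, (p1 → p1)=T, (p1 → (p1 → p1))=T] Δ:[p0=F, (p1 ∧ ¬p1)=F] refutes=False
  v=01: Γ:[p1=T, (p1 → p1)=T, (p1 → (p1 → p1))=T] Δ:[p0=F, (p1 ∧ ¬p1)=F] refutes=True  ← countermodel

Result: NO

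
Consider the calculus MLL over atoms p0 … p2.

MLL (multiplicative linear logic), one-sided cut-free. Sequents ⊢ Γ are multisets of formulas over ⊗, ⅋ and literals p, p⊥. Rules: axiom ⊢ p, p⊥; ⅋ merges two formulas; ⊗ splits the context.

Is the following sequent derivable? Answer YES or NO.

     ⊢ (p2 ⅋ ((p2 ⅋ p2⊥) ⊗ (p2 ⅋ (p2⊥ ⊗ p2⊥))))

Derivation (root first):
[⅋]  ⊢ (p2 ⅋ ((p2 ⅋ p2⊥) ⊗ (p2 ⅋ (p2⊥ ⊗ p2⊥))))
  [⊗]  ⊢ p2, ((p2 ⅋ p2⊥) ⊗ (p2 ⅋ (p2⊥ ⊗ p2⊥)))
    [⅋]  ⊢ (p2 ⅋ p2⊥)
      [Ax]  ⊢ p2, p2⊥
    [⅋]  ⊢ p2, (p2 ⅋ (p2⊥ ⊗ p2⊥))
      [⊗]  ⊢ p2, p2, (p2⊥ ⊗ p2⊥)
        [Ax]  ⊢ p2, p2⊥
        [Ax]  ⊢ p2, p2⊥

Result: YES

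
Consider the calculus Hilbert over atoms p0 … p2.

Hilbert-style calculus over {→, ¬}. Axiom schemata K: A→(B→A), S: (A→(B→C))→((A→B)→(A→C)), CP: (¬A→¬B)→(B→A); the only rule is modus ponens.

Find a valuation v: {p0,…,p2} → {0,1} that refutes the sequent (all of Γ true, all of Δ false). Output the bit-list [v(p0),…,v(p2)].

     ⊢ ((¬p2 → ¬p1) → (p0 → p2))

Truth-table refutation:
  v=000: Γ:[] Δ:[((¬p2 → ¬p1) → (p0 → p2))=T] refutes=False
  v=001: Γ:[] Δ:[((¬p2 → ¬p1) → (p0 → p2))=T] refutes=False
  v=010: Γ:[] Δ:[((¬p2 → ¬p1) → (p0 → p2))=T] refutes=False
  v=011: Γ:[] Δ:[((¬p2 → ¬p1) → (p0 → p2))=T] refutes=False
  v=100: Γ:[] Δ:[((¬p2 → ¬p1) → (p0 → p2))=F] refutes=True  ← countermodel

Result: [1, 0, 0]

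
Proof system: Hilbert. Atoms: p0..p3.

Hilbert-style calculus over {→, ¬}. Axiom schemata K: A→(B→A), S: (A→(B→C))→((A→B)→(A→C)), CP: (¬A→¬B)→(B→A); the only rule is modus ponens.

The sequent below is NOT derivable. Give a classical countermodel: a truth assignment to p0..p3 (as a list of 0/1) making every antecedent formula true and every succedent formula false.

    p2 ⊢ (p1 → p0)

Truth-table refutation:
  v=0000: Γ:[p2=F] Δ:[(p1 → p0)=T] refutes=False
  v=0001: Γ:[p2=F] Δ:[(p1 → p0)=T] refutes=False
  v=0010: Γ:[p2=T] Δ:[(p1 → p0)=T] refutes=False
  v=0011: Γ:[p2=T] Δ:[(p1 → p0)=T] refutes=False
  v=0100: Γ:[p2=F] Δ:[(p1 → p0)=F] refutes=False
  v=0101: Γ:[p2=F] Δ:[(p1 → p0)=F] refutes=False
  v=0110: Γ:[p2=T] Δ:[(p1 → p0)=F] refutes=True  ← countermodel

Result: [0, 1, 1, 0]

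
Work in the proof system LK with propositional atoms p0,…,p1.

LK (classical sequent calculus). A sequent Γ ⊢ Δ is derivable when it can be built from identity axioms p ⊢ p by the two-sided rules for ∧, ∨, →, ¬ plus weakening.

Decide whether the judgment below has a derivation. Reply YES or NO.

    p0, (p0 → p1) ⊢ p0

Proof tree:
[→L] p0, (p0 → p1) ⊢ p0
  [Ax] p0 ⊢ p0
  [WL] p0, p1 ⊢ p0
    [Ax] p0 ⊢ p0

Result: YES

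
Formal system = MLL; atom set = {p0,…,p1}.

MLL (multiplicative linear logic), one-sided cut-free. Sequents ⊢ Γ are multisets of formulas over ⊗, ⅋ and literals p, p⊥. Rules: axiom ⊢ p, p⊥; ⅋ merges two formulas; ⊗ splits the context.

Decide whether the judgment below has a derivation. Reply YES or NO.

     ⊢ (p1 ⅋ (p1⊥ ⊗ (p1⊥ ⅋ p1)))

Derivation trace:
[⅋]  ⊢ (p1 ⅋ (p1⊥ ⊗ (p1⊥ ⅋ p1)))
  [⊗]  ⊢ p1, (p1⊥ ⊗ (p1⊥ ⅋ p1))
    [Ax]  ⊢ p1, p1⊥
    [⅋]  ⊢ (p1⊥ ⅋ p1)
      [Ax]  ⊢ p1, p1⊥

Result: YES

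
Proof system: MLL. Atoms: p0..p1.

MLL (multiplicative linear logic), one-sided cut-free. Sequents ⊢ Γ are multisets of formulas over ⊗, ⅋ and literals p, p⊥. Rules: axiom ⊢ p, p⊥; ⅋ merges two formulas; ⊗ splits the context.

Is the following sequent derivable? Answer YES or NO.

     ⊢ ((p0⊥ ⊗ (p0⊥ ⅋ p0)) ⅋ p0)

Proof tree:
[⅋]  ⊢ ((p0⊥ ⊗ (p0⊥ ⅋ p0)) ⅋ p0)
  [⊗]  ⊢ p0, (p0⊥ ⊗ (p0⊥ ⅋ p0))
    [Ax]  ⊢ p0, p0⊥
    [⅋]  ⊢ (p0⊥ ⅋ p0)
      [Ax]  ⊢ p0, p0⊥

Result: YES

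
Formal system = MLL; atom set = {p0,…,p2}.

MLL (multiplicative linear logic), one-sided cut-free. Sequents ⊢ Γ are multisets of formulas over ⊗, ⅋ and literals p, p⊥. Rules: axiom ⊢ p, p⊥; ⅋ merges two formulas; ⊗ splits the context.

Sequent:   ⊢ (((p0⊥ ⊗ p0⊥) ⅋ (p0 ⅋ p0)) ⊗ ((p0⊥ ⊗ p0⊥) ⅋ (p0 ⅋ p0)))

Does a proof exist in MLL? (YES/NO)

Derivation (root first):
[⊗]  ⊢ (((p0⊥ ⊗ p0⊥) ⅋ (p0 ⅋ p0)) ⊗ ((p0⊥ ⊗ p0⊥) ⅋ (p0 ⅋ p0)))
  [⅋]  ⊢ ((p0⊥ ⊗ p0⊥) ⅋ (p0 ⅋ p0))
    [⅋]  ⊢ (p0⊥ ⊗ p0⊥), (p0 ⅋ p0)
      [⊗]  ⊢ p0, p0, (p0⊥ ⊗ p0⊥)
        [Ax]  ⊢ p0, p0⊥
        [Ax]  ⊢ p0, p0⊥
  [⅋]  ⊢ ((p0⊥ ⊗ p0⊥) ⅋ (p0 ⅋ p0))
    [⅋]  ⊢ (p0⊥ ⊗ p0⊥), (p0 ⅋ p0)
      [⊗]  ⊢ p0, p0, (p0⊥ ⊗ p0⊥)
        [Ax]  ⊢ p0, p0⊥
        [Ax]  ⊢ p0, p0⊥

Result: YES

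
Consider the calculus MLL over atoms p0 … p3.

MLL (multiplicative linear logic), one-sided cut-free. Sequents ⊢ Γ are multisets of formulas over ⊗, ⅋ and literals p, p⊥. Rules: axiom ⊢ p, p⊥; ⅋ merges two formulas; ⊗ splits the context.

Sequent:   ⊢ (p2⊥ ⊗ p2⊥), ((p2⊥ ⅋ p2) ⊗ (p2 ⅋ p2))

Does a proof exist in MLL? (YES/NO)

Proof tree:
[⊗]  ⊢ (p2⊥ ⊗ p2⊥), ((p2⊥ ⅋ p2) ⊗ (p2 ⅋ p2))
  [⅋]  ⊢ (p2⊥ ⅋ p2)
    [Ax]  ⊢ p2, p2⊥
  [⅋]  ⊢ (p2⊥ ⊗ p2⊥), (p2 ⅋ p2)
    [⊗]  ⊢ p2, p2, (p2⊥ ⊗ p2⊥)
      [Ax]  ⊢ p2, p2⊥
      [Ax]  ⊢ p2, p2⊥

Result: YES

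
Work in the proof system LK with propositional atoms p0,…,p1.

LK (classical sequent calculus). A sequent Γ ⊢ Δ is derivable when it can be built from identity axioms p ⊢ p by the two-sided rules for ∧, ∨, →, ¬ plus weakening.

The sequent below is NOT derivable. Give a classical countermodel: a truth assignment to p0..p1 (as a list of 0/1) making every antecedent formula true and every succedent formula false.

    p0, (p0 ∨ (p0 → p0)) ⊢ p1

Enumerate valuations to refute Γ ⊢ Δ:
  v=00: Γ:[p0=F, (p0 ∨ (p0 → p0))=T] Δ:[p1=F] refutes=False
  v=01: Γ:[p0=F, (p0 ∨ (p0 → p0))=T] Δ:[p1=T] refutes=False
  v=10: Γ:[p0=T, (p0 ∨ (p0 → p0))=T] Δ:[p1=F] refutes=True  ← countermodel

Result: [1, 0]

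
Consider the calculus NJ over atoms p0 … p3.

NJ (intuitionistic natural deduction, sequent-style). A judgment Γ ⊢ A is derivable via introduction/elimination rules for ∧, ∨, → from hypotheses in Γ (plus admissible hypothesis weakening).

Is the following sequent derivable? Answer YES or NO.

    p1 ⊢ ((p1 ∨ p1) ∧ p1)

Derivation (root first):
[∧I] p1 ⊢ ((p1 ∨ p1) ∧ p1)
  [∨I₂] p1 ⊢ (p1 ∨ p1)
    [Ax] p1 ⊢ p1
  [Ax] p1 ⊢ p1

Result: YES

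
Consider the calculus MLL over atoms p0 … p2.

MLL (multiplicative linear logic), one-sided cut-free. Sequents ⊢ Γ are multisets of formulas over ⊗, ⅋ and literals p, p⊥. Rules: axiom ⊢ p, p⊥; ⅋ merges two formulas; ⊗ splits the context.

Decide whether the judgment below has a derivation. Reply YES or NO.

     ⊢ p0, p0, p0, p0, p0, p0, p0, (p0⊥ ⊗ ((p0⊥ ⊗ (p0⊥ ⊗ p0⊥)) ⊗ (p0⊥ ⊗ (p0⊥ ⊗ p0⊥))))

Derivation trace:
[⊗]  ⊢ p0, p0, p0, p0, p0, p0, p0, (p0⊥ ⊗ ((p0⊥ ⊗ (p0⊥ ⊗ p0⊥)) ⊗ (p0⊥ ⊗ (p0⊥ ⊗ p0⊥))))
  [Ax]  ⊢ p0, p0⊥
  [⊗]  ⊢ p0, p0, p0, p0, p0, p0, ((p0⊥ ⊗ (p0⊥ ⊗ p0⊥)) ⊗ (p0⊥ ⊗ (p0⊥ ⊗ p0⊥)))
    [⊗]  ⊢ p0, p0, p0, (p0⊥ ⊗ (p0⊥ ⊗ p0⊥))
      [Ax]  ⊢ p0, p0⊥
      [⊗]  ⊢ p0, p0, (p0⊥ ⊗ p0⊥)
        [Ax]  ⊢ p0, p0⊥
        [Ax]  ⊢ p0, p0⊥
    [⊗]  ⊢ p0, p0, p0, (p0⊥ ⊗ (p0⊥ ⊗ p0⊥))
      [Ax]  ⊢ p0, p0⊥
      [⊗]  ⊢ p0, p0, (p0⊥ ⊗ p0⊥)
        [Ax]  ⊢ p0, p0⊥
        [Ax]  ⊢ p0, p0⊥

Result: YES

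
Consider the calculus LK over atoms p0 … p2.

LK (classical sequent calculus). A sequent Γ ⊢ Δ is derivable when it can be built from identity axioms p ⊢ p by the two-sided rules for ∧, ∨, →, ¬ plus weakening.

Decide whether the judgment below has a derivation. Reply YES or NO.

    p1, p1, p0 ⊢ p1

Proof tree:
[WL] p1, p1, p0 ⊢ p1
  [WL] p1, p1 ⊢ p1
    [Ax] p1 ⊢ p1

Result: YES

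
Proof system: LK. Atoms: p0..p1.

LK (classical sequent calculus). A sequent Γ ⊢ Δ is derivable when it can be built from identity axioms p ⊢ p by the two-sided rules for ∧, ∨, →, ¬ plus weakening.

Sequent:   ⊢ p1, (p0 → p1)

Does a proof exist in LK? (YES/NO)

Truth-table refutation:
  v=00: Γ:[] Δ:[p1=F, (p0 → p1)=T] refutes=False
  v=01: Γ:[] Δ:[p1=T, (p0 → p1)=T] refutes=False
  v=10: Γ:[] Δ:[p1=F, (p0 → p1)=F] refutes=True  ← countermodel

Result: NO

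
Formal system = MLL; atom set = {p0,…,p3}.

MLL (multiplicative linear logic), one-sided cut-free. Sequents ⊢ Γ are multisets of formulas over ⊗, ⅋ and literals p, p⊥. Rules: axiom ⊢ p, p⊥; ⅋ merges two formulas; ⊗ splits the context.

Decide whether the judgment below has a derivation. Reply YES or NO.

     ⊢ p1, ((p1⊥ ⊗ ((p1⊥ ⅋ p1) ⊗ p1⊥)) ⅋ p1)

Proof tree:
[⅋]  ⊢ p1, ((p1⊥ ⊗ ((p1⊥ ⅋ p1) ⊗ p1⊥)) ⅋ p1)
  [⊗]  ⊢ p1, p1, (p1⊥ ⊗ ((p1⊥ ⅋ p1) ⊗ p1⊥))
    [Ax]  ⊢ p1, p1⊥
    [⊗]  ⊢ p1, ((p1⊥ ⅋ p1) ⊗ p1⊥)
      [⅋]  ⊢ (p1⊥ ⅋ p1)
        [Ax]  ⊢ p1, p1⊥
      [Ax]  ⊢ p1, p1⊥

Result: YES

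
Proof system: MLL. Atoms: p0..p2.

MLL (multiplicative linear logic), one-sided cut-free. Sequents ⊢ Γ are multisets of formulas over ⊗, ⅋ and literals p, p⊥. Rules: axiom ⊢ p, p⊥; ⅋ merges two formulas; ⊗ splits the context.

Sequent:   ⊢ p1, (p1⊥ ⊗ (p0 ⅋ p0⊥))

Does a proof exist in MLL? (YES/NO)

Proof tree:
[⊗]  ⊢ p1, (p1⊥ ⊗ (p0 ⅋ p0⊥))
  [Ax]  ⊢ p1, p1⊥
  [⅋]  ⊢ (p0 ⅋ p0⊥)
    [Ax]  ⊢ p0, p0⊥

Result: YES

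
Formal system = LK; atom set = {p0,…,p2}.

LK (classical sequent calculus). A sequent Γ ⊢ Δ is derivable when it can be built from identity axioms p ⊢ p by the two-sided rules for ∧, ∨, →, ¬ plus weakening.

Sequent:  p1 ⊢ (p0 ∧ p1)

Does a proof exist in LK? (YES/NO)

Enumerate valuations to refute Γ ⊢ Δ:
  v=000: Γ:[p1=F] Δ:[(p0 ∧ p1)=F] refutes=False
  v=001: Γ:[p1=F] Δ:[(p0 ∧ p1)=F] refutes=False
  v=010: Γ:[p1=T] Δ:[(p0 ∧ p1)=F] refutes=True  ← countermodel

Result: NO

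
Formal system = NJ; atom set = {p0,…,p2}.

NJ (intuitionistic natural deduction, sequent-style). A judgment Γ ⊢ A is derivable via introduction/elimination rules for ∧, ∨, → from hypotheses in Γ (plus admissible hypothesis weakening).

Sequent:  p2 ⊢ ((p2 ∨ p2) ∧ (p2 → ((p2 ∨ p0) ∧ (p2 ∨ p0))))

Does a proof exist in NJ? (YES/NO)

Derivation trace:
[∧I] p2 ⊢ ((p2 ∨ p2) ∧ (p2 → ((p2 ∨ p0) ∧ (p2 ∨ p0))))
  [∨I₁] p2 ⊢ (p2 ∨ p2)
    [Ax] p2 ⊢ p2
  [→I]  ⊢ (p2 → ((p2 ∨ p0) ∧ (p2 ∨ p0)))
    [∧I] p2 ⊢ ((p2 ∨ p0) ∧ (p2 ∨ p0))
      [∨I₁] p2 ⊢ (p2 ∨ p0)
        [Ax] p2 ⊢ p2
      [∨I₁] p2 ⊢ (p2 ∨ p0)
        [Ax] p2 ⊢ p2

Result: YES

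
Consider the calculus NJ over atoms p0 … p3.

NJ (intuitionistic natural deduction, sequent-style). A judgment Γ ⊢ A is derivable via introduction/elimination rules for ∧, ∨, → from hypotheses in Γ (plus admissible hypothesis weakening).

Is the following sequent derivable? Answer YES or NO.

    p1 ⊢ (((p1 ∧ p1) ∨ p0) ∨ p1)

Derivation (root first):
[∨I₁] p1 ⊢ (((p1 ∧ p1) ∨ p0) ∨ p1)
  [∨I₁] p1 ⊢ ((p1 ∧ p1) ∨ p0)
    [∧I] p1 ⊢ (p1 ∧ p1)
      [Ax] p1 ⊢ p1
      [Ax] p1 ⊢ p1

Result: YES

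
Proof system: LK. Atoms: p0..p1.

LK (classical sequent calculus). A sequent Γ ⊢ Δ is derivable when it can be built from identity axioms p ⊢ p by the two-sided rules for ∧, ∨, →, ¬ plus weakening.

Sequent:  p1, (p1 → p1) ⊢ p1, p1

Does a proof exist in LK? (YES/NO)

Proof tree:
[WR] p1, (p1 → p1) ⊢ p1, p1
  [→L] p1, (p1 → p1) ⊢ p1
    [Ax] p1 ⊢ p1
    [WR] p1 ⊢ p1, p1
      [Ax] p1 ⊢ p1

Result: YES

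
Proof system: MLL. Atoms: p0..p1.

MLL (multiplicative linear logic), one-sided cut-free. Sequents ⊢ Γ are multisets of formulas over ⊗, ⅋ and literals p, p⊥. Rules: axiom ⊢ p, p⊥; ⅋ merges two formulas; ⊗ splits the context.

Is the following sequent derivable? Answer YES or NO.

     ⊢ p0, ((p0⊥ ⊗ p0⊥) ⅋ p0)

Derivation (root first):
[⅋]  ⊢ p0, ((p0⊥ ⊗ p0⊥) ⅋ p0)
  [⊗]  ⊢ p0, p0, (p0⊥ ⊗ p0⊥)
    [Ax]  ⊢ p0, p0⊥
    [Ax]  ⊢ p0, p0⊥

Result: YES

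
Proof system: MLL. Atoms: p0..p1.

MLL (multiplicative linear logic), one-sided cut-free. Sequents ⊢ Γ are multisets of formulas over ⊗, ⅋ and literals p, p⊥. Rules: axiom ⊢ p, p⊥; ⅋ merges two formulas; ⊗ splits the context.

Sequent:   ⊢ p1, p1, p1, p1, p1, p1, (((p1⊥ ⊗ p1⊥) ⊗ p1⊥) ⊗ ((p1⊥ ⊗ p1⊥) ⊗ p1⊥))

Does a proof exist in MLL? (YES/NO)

Derivation trace:
[⊗]  ⊢ p1, p1, p1, p1, p1, p1, (((p1⊥ ⊗ p1⊥) ⊗ p1⊥) ⊗ ((p1⊥ ⊗ p1⊥) ⊗ p1⊥))
  [⊗]  ⊢ p1, p1, p1, ((p1⊥ ⊗ p1⊥) ⊗ p1⊥)
    [⊗]  ⊢ p1, p1, (p1⊥ ⊗ p1⊥)
      [Ax]  ⊢ p1, p1⊥
      [Ax]  ⊢ p1, p1⊥
    [Ax]  ⊢ p1, p1⊥
  [⊗]  ⊢ p1, p1, p1, ((p1⊥ ⊗ p1⊥) ⊗ p1⊥)
    [⊗]  ⊢ p1, p1, (p1⊥ ⊗ p1⊥)
      [Ax]  ⊢ p1, p1⊥
      [Ax]  ⊢ p1, p1⊥
    [Ax]  ⊢ p1, p1⊥

Result: YES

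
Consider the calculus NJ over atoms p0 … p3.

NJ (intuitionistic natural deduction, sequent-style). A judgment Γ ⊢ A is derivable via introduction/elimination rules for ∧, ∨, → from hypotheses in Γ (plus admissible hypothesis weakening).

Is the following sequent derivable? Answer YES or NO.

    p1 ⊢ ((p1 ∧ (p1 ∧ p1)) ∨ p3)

Derivation trace:
[∨I₁] p1 ⊢ ((p1 ∧ (p1 ∧ p1)) ∨ p3)
  [∧I] p1 ⊢ (p1 ∧ (p1 ∧ p1))
    [Ax] p1 ⊢ p1
    [∧I] p1 ⊢ (p1 ∧ p1)
      [Ax] p1 ⊢ p1
      [Ax] p1 ⊢ p1

Result: YES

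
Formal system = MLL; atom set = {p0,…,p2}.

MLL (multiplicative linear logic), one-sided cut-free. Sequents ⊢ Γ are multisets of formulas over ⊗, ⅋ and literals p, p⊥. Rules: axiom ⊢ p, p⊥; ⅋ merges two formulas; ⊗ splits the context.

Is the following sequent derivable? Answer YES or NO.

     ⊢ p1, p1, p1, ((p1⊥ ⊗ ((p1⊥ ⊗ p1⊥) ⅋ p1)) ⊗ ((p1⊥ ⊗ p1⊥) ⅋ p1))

Proof tree:
[⊗]  ⊢ p1, p1, p1, ((p1⊥ ⊗ ((p1⊥ ⊗ p1⊥) ⅋ p1)) ⊗ ((p1⊥ ⊗ p1⊥) ⅋ p1))
  [⊗]  ⊢ p1, p1, (p1⊥ ⊗ ((p1⊥ ⊗ p1⊥) ⅋ p1))
    [Ax]  ⊢ p1, p1⊥
    [⅋]  ⊢ p1, ((p1⊥ ⊗ p1⊥) ⅋ p1)
      [⊗]  ⊢ p1, p1, (p1⊥ ⊗ p1⊥)
        [Ax]  ⊢ p1, p1⊥
        [Ax]  ⊢ p1, p1⊥
  [⅋]  ⊢ p1, ((p1⊥ ⊗ p1⊥) ⅋ p1)
    [⊗]  ⊢ p1, p1, (p1⊥ ⊗ p1⊥)
      [Ax]  ⊢ p1, p1⊥
      [Ax]  ⊢ p1, p1⊥

Result: YES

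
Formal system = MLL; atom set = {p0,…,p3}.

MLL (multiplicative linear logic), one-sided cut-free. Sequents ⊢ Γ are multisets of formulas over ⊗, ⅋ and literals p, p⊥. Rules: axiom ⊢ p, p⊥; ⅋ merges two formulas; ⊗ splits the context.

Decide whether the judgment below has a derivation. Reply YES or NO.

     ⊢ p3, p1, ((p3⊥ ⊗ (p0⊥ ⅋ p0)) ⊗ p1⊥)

Derivation trace:
[⊗]  ⊢ p3, p1, ((p3⊥ ⊗ (p0⊥ ⅋ p0)) ⊗ p1⊥)
  [⊗]  ⊢ p3, (p3⊥ ⊗ (p0⊥ ⅋ p0))
    [Ax]  ⊢ p3, p3⊥
    [⅋]  ⊢ (p0⊥ ⅋ p0)
      [Ax]  ⊢ p0, p0⊥
  [Ax]  ⊢ p1, p1⊥

Result: YES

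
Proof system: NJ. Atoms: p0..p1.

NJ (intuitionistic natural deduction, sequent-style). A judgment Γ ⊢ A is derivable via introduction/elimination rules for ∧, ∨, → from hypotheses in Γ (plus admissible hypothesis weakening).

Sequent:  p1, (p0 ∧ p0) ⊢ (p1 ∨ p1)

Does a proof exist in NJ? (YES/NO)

Derivation (root first):
[∨I₁] p1, (p0 ∧ p0) ⊢ (p1 ∨ p1)
  [Wk] p1, (p0 ∧ p0) ⊢ p1
    [Ax] p1 ⊢ p1

Result: YES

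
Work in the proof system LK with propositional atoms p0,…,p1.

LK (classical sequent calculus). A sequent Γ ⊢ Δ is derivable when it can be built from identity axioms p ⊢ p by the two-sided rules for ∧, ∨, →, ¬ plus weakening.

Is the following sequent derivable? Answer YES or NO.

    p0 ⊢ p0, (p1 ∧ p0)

Derivation (root first):
[∧R] p0 ⊢ p0, (p1 ∧ p0)
  [WR] p0 ⊢ p0, p1
    [Ax] p0 ⊢ p0
  [Ax] p0 ⊢ p0

Result: YES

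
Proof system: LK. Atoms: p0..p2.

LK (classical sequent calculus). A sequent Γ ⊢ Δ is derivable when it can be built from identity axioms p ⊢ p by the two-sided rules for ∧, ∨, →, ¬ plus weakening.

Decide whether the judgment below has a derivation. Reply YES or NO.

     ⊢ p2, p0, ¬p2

Proof tree:
[¬R]  ⊢ p2, p0, ¬p2
  [WR] p2 ⊢ p2, p0
    [Ax] p2 ⊢ p2

Result: YES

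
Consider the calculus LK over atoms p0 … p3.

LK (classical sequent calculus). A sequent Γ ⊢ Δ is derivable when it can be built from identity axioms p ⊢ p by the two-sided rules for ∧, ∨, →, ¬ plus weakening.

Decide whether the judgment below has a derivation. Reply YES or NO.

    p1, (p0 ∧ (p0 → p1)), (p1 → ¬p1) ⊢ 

Derivation trace:
[→L] p1, (p0 ∧ (p0 → p1)), (p1 → ¬p1) ⊢ 
  [∧L] (p0 ∧ (p0 → p1)) ⊢ p1
    [→L] p0, (p0 → p1) ⊢ p1
      [Ax] p0 ⊢ p0
      [Ax] p1 ⊢ p1
  [¬L] p1, ¬p1 ⊢ 
    [Ax] p1 ⊢ p1

Result: YES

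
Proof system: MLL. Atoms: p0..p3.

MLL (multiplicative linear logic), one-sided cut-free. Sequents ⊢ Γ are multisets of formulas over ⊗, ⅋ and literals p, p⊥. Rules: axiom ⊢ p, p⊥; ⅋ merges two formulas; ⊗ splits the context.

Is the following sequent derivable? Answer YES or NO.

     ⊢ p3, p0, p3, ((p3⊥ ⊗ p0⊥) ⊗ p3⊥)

Proof tree:
[⊗]  ⊢ p3, p0, p3, ((p3⊥ ⊗ p0⊥) ⊗ p3⊥)
  [⊗]  ⊢ p3, p0, (p3⊥ ⊗ p0⊥)
    [Ax]  ⊢ p3, p3⊥
    [Ax]  ⊢ p0, p0⊥
  [Ax]  ⊢ p3, p3⊥

Result: YES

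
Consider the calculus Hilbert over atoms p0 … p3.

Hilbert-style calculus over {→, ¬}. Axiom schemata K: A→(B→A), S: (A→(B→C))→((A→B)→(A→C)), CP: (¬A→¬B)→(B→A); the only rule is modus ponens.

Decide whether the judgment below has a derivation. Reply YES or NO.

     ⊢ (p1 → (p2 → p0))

Search for a countermodel by truth-table:
  v=0000: Γ:[] Δ:[(p1 → (p2 → p0))=T] refutes=False
  v=0001: Γ:[] Δ:[(p1 → (p2 → p0))=T] refutes=False
  v=0010: Γ:[] Δ:[(p1 → (p2 → p0))=T] refutes=False
  v=0011: Γ:[] Δ:[(p1 → (p2 → p0))=T] refutes=False
  v=0100: Γ:[] Δ:[(p1 → (p2 → p0))=T] refutes=False
  v=0101: Γ:[] Δ:[(p1 → (p2 → p0))=T] refutes=False
  v=0110: Γ:[] Δ:[(p1 → (p2 → p0))=F] refutes=True  ← countermodel

Result: NO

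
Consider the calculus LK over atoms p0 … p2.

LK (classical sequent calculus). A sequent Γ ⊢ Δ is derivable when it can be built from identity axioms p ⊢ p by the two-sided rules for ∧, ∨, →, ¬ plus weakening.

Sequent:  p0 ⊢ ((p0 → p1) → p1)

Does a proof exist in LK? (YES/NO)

Derivation (root first):
[→R] p0 ⊢ ((p0 → p1) → p1)
  [→L] p0, (p0 → p1) ⊢ p1
    [Ax] p0 ⊢ p0
    [Ax] p1 ⊢ p1

Result: YES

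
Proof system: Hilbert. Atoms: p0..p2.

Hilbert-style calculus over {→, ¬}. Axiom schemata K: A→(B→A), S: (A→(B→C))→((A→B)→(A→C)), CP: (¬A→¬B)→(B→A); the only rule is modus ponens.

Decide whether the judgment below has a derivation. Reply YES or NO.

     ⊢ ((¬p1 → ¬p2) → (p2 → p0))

Enumerate valuations to refute Γ ⊢ Δ:
  v=000: Γ:[] Δ:[((¬p1 → ¬p2) → (p2 → p0))=T] refutes=False
  v=001: Γ:[] Δ:[((¬p1 → ¬p2) → (p2 → p0))=T] refutes=False
  v=010: Γ:[] Δ:[((¬p1 → ¬p2) → (p2 → p0))=T] refutes=False
  v=011: Γ:[] Δ:[((¬p1 → ¬p2) → (p2 → p0))=F] refutes=True  ← countermodel

Result: NO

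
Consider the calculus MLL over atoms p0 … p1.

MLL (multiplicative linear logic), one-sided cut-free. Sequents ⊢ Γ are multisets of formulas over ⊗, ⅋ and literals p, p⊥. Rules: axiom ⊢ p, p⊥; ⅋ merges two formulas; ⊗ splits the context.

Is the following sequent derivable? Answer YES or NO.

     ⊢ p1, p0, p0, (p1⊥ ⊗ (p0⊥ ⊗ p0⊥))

Derivation (root first):
[⊗]  ⊢ p1, p0, p0, (p1⊥ ⊗ (p0⊥ ⊗ p0⊥))
  [Ax]  ⊢ p1, p1⊥
  [⊗]  ⊢ p0, p0, (p0⊥ ⊗ p0⊥)
    [Ax]  ⊢ p0, p0⊥
    [Ax]  ⊢ p0, p0⊥

Result: YES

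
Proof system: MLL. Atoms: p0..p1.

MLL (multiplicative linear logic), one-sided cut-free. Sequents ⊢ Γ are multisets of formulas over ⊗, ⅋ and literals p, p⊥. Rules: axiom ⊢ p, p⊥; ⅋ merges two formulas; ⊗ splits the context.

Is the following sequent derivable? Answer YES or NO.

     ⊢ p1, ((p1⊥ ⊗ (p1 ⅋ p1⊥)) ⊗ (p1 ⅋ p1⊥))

Derivation trace:
[⊗]  ⊢ p1, ((p1⊥ ⊗ (p1 ⅋ p1⊥)) ⊗ (p1 ⅋ p1⊥))
  [⊗]  ⊢ p1, (p1⊥ ⊗ (p1 ⅋ p1⊥))
    [Ax]  ⊢ p1, p1⊥
    [⅋]  ⊢ (p1 ⅋ p1⊥)
      [Ax]  ⊢ p1, p1⊥
  [⅋]  ⊢ (p1 ⅋ p1⊥)
    [Ax]  ⊢ p1, p1⊥

Result: YES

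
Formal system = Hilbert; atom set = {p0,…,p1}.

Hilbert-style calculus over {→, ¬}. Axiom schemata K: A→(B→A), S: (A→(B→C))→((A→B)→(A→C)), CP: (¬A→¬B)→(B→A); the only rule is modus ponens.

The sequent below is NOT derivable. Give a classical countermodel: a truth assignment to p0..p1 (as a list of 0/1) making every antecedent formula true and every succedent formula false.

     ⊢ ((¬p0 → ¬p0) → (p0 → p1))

Truth-table refutation:
  v=00: Γ:[] Δ:[((¬p0 → ¬p0) → (p0 → p1))=T] refutes=False
  v=01: Γ:[] Δ:[((¬p0 → ¬p0) → (p0 → p1))=T] refutes=False
  v=10: Γ:[] Δ:[((¬p0 → ¬p0) → (p0 → p1))=F] refutes=True  ← countermodel

Result: [1, 0]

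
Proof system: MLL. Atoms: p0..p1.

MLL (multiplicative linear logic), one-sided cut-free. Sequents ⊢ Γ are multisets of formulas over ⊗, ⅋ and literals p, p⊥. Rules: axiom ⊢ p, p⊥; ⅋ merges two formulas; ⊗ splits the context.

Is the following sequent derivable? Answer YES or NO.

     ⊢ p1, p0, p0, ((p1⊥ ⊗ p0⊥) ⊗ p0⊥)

Derivation (root first):
[⊗]  ⊢ p1, p0, p0, ((p1⊥ ⊗ p0⊥) ⊗ p0⊥)
  [⊗]  ⊢ p1, p0, (p1⊥ ⊗ p0⊥)
    [Ax]  ⊢ p1, p1⊥
    [Ax]  ⊢ p0, p0⊥
  [Ax]  ⊢ p0, p0⊥

Result: YES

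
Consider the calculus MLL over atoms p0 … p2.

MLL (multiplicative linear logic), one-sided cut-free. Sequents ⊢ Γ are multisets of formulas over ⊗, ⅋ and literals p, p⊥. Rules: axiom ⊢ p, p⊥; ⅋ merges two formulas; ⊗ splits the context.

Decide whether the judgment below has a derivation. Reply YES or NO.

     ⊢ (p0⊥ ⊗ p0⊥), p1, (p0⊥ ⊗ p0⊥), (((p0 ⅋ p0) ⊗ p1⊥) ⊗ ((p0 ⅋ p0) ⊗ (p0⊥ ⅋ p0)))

Proof tree:
[⊗]  ⊢ (p0⊥ ⊗ p0⊥), p1, (p0⊥ ⊗ p0⊥), (((p0 ⅋ p0) ⊗ p1⊥) ⊗ ((p0 ⅋ p0) ⊗ (p0⊥ ⅋ p0)))
  [⊗]  ⊢ (p0⊥ ⊗ p0⊥), p1, ((p0 ⅋ p0) ⊗ p1⊥)
    [⅋]  ⊢ (p0⊥ ⊗ p0⊥), (p0 ⅋ p0)
      [⊗]  ⊢ p0, p0, (p0⊥ ⊗ p0⊥)
        [Ax]  ⊢ p0, p0⊥
        [Ax]  ⊢ p0, p0⊥
    [Ax]  ⊢ p1, p1⊥
  [⊗]  ⊢ (p0⊥ ⊗ p0⊥), ((p0 ⅋ p0) ⊗ (p0⊥ ⅋ p0))
    [⅋]  ⊢ (p0⊥ ⊗ p0⊥), (p0 ⅋ p0)
      [⊗]  ⊢ p0, p0, (p0⊥ ⊗ p0⊥)
        [Ax]  ⊢ p0, p0⊥
        [Ax]  ⊢ p0, p0⊥
    [⅋]  ⊢ (p0⊥ ⅋ p0)
      [Ax]  ⊢ p0, p0⊥

Result: YES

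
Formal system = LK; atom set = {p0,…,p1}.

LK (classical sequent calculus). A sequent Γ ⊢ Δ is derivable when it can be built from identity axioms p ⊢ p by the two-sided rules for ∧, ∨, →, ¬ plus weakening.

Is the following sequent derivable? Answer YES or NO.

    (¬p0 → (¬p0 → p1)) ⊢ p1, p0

Derivation (root first):
[→L] (¬p0 → (¬p0 → p1)) ⊢ p1, p0
  [¬R]  ⊢ p0, ¬p0
    [Ax] p0 ⊢ p0
  [→L] (¬p0 → p1) ⊢ p1, p0
    [¬R]  ⊢ p0, ¬p0
      [Ax] p0 ⊢ p0
    [WR] p1 ⊢ p1, p0
      [Ax] p1 ⊢ p1

Result: YES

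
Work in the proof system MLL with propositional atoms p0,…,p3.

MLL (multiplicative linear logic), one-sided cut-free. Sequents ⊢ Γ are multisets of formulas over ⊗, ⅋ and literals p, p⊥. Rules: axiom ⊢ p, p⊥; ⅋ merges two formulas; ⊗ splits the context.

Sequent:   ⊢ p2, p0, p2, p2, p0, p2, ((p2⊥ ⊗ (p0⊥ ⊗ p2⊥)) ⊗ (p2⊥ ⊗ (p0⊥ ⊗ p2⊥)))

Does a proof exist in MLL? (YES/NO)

Derivation trace:
[⊗]  ⊢ p2, p0, p2, p2, p0, p2, ((p2⊥ ⊗ (p0⊥ ⊗ p2⊥)) ⊗ (p2⊥ ⊗ (p0⊥ ⊗ p2⊥)))
  [⊗]  ⊢ p2, p0, p2, (p2⊥ ⊗ (p0⊥ ⊗ p2⊥))
    [Ax]  ⊢ p2, p2⊥
    [⊗]  ⊢ p0, p2, (p0⊥ ⊗ p2⊥)
      [Ax]  ⊢ p0, p0⊥
      [Ax]  ⊢ p2, p2⊥
  [⊗]  ⊢ p2, p0, p2, (p2⊥ ⊗ (p0⊥ ⊗ p2⊥))
    [Ax]  ⊢ p2, p2⊥
    [⊗]  ⊢ p0, p2, (p0⊥ ⊗ p2⊥)
      [Ax]  ⊢ p0, p0⊥
      [Ax]  ⊢ p2, p2⊥

Result: YES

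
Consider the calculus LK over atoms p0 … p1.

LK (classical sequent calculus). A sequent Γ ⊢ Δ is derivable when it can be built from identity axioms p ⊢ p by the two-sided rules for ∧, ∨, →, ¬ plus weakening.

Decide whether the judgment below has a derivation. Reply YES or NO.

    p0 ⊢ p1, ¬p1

Proof tree:
[¬R] p0 ⊢ p1, ¬p1
  [WL] p1, p0 ⊢ p1
    [Ax] p1 ⊢ p1

Result: YES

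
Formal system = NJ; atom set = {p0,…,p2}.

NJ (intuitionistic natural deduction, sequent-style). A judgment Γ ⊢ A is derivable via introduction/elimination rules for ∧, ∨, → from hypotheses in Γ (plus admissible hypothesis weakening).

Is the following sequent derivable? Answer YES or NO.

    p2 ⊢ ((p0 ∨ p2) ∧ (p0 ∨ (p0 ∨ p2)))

Proof tree:
[∧I] p2 ⊢ ((p0 ∨ p2) ∧ (p0 ∨ (p0 ∨ p2)))
  [∨I₂] p2 ⊢ (p0 ∨ p2)
    [Ax] p2 ⊢ p2
  [∨I₂] p2 ⊢ (p0 ∨ (p0 ∨ p2))
    [∨I₂] p2 ⊢ (p0 ∨ p2)
      [Ax] p2 ⊢ p2

Result: YES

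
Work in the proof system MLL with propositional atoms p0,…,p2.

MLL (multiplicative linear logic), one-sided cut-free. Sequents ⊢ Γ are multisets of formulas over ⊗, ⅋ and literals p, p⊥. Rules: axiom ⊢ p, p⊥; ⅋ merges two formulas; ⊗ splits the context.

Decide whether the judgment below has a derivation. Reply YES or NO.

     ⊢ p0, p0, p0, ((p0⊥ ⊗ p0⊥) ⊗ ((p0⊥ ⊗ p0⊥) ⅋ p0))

Derivation (root first):
[⊗]  ⊢ p0, p0, p0, ((p0⊥ ⊗ p0⊥) ⊗ ((p0⊥ ⊗ p0⊥) ⅋ p0))
  [⊗]  ⊢ p0, p0, (p0⊥ ⊗ p0⊥)
    [Ax]  ⊢ p0, p0⊥
    [Ax]  ⊢ p0, p0⊥
  [⅋]  ⊢ p0, ((p0⊥ ⊗ p0⊥) ⅋ p0)
    [⊗]  ⊢ p0, p0, (p0⊥ ⊗ p0⊥)
      [Ax]  ⊢ p0, p0⊥
      [Ax]  ⊢ p0, p0⊥

Result: YES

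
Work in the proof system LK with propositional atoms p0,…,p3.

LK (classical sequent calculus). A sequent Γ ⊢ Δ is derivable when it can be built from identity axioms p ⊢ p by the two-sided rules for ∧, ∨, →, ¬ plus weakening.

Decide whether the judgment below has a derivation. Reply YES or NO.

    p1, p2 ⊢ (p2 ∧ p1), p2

Proof tree:
[WR] p1, p2 ⊢ (p2 ∧ p1), p2
  [∧R] p1, p2 ⊢ (p2 ∧ p1)
    [Ax] p2 ⊢ p2
    [Ax] p1 ⊢ p1

Result: YES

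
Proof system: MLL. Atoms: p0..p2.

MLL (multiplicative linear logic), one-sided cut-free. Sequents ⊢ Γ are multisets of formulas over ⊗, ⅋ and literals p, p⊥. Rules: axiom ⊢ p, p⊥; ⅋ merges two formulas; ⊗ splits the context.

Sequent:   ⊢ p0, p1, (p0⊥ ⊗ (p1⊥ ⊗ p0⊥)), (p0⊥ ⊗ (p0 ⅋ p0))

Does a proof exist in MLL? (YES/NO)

Derivation trace:
[⊗]  ⊢ p0, p1, (p0⊥ ⊗ (p1⊥ ⊗ p0⊥)), (p0⊥ ⊗ (p0 ⅋ p0))
  [Ax]  ⊢ p0, p0⊥
  [⅋]  ⊢ p1, (p0⊥ ⊗ (p1⊥ ⊗ p0⊥)), (p0 ⅋ p0)
    [⊗]  ⊢ p0, p1, p0, (p0⊥ ⊗ (p1⊥ ⊗ p0⊥))
      [Ax]  ⊢ p0, p0⊥
      [⊗]  ⊢ p1, p0, (p1⊥ ⊗ p0⊥)
        [Ax]  ⊢ p1, p1⊥
        [Ax]  ⊢ p0, p0⊥

Result: YES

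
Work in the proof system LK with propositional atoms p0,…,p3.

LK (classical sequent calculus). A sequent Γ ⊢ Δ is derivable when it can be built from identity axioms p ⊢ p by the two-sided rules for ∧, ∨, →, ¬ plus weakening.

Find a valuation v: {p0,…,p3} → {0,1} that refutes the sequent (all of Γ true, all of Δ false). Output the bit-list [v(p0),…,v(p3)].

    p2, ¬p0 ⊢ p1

Search for a countermodel by truth-table:
  v=0000: Γ:[p2=F, ¬p0=T] Δ:[p1=F] refutes=False
  v=0001: Γ:[p2=F, ¬p0=T] Δ:[p1=F] refutes=False
  v=0010: Γ:[p2=T, ¬p0=T] Δ:[p1=F] refutes=True  ← countermodel

Result: [0, 0, 1, 0]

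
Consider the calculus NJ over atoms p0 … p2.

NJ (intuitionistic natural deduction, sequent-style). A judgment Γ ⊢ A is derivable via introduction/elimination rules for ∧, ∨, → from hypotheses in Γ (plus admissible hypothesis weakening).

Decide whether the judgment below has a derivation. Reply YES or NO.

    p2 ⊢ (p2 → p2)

Proof tree:
[Wk] p2 ⊢ (p2 → p2)
  [→I]  ⊢ (p2 → p2)
    [Ax] p2 ⊢ p2

Result: YES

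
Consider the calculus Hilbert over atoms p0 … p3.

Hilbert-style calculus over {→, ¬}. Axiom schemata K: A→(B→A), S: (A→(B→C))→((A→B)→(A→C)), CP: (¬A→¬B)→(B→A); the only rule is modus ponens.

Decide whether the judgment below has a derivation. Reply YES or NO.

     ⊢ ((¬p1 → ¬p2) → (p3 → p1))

Search for a countermodel by truth-table:
  v=0000: Γ:[] Δ:[((¬p1 → ¬p2) → (p3 → p1))=T] refutes=False
  v=0001: Γ:[] Δ:[((¬p1 → ¬p2) → (p3 → p1))=F] refutes=True  ← countermodel

Result: NO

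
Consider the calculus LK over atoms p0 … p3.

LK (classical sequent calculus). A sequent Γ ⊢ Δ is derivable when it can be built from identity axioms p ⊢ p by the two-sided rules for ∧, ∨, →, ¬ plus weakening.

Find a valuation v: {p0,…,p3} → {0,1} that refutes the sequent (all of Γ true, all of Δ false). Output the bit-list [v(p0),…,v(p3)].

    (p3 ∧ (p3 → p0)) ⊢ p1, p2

Truth-table refutation:
  v=0000: Γ:[(p3 ∧ (p3 → p0))=F] Δ:[p1=F, p2=F] refutes=False
  v=0001: Γ:[(p3 ∧ (p3 → p0))=F] Δ:[p1=F, p2=F] refutes=False
  v=0010: Γ:[(p3 ∧ (p3 → p0))=F] Δ:[p1=F, p2=T] refutes=False
  v=0011: Γ:[(p3 ∧ (p3 → p0))=F] Δ:[p1=F, p2=T] refutes=False
  v=0100: Γ:[(p3 ∧ (p3 → p0))=F] Δ:[p1=T, p2=F] refutes=False
  v=0101: Γ:[(p3 ∧ (p3 → p0))=F] Δ:[p1=T, p2=F] refutes=False
  v=0110: Γ:[(p3 ∧ (p3 → p0))=F] Δ:[p1=T, p2=T] refutes=False
  v=0111: Γ:[(p3 ∧ (p3 → p0))=F] Δ:[p1=T, p2=T] refutes=False
  v=1000: Γ:[(p3 ∧ (p3 → p0))=F] Δ:[p1=F, p2=F] refutes=False
  v=1001: Γ:[(p3 ∧ (p3 → p0))=T] Δ:[p1=F, p2=F] refutes=True  ← countermodel

Result: [1, 0, 0, 1]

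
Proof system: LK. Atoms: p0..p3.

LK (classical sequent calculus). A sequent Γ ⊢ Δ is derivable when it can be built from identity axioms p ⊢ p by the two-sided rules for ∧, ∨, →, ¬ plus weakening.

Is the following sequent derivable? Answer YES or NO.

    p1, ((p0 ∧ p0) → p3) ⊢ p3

Search for a countermodel by truth-table:
  v=0000: Γ:[p1=F, ((p0 ∧ p0) → p3)=T] Δ:[p3=F] refutes=False
  v=0001: Γ:[p1=F, ((p0 ∧ p0) → p3)=T] Δ:[p3=T] refutes=False
  v=0010: Γ:[p1=F, ((p0 ∧ p0) → p3)=T] Δ:[p3=F] refutes=False
  v=0011: Γ:[p1=F, ((p0 ∧ p0) → p3)=T] Δ:[p3=T] refutes=False
  v=0100: Γ:[p1=T, ((p0 ∧ p0) → p3)=T] Δ:[p3=F] refutes=True  ← countermodel

Result: NO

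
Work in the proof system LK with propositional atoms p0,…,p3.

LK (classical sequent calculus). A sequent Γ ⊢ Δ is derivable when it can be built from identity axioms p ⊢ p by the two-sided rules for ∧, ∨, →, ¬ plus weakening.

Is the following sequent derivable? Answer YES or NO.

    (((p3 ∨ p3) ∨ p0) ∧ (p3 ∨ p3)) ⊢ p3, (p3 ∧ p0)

Derivation trace:
[∧L] (((p3 ∨ p3) ∨ p0) ∧ (p3 ∨ p3)) ⊢ p3, (p3 ∧ p0)
  [∨L] (p3 ∨ p3), ((p3 ∨ p3) ∨ p0) ⊢ p3, (p3 ∧ p0)
    [∨L] (p3 ∨ p3) ⊢ p3
      [Ax] p3 ⊢ p3
      [Ax] p3 ⊢ p3
    [∧R] (p3 ∨ p3), p0 ⊢ (p3 ∧ p0)
      [∨L] (p3 ∨ p3) ⊢ p3
        [Ax] p3 ⊢ p3
        [Ax] p3 ⊢ p3
      [Ax] p0 ⊢ p0

Result: YES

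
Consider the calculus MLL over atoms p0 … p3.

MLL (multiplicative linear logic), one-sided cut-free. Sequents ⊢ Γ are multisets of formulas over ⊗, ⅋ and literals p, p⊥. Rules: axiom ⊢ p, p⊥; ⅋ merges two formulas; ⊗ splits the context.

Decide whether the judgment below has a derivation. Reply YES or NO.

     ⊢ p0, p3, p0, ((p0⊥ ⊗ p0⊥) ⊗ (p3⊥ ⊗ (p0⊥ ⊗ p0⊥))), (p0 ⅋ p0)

Derivation trace:
[⅋]  ⊢ p0, p3, p0, ((p0⊥ ⊗ p0⊥) ⊗ (p3⊥ ⊗ (p0⊥ ⊗ p0⊥))), (p0 ⅋ p0)
  [⊗]  ⊢ p0, p0, p3, p0, p0, ((p0⊥ ⊗ p0⊥) ⊗ (p3⊥ ⊗ (p0⊥ ⊗ p0⊥)))
    [⊗]  ⊢ p0, p0, (p0⊥ ⊗ p0⊥)
      [Ax]  ⊢ p0, p0⊥
      [Ax]  ⊢ p0, p0⊥
    [⊗]  ⊢ p3, p0, p0, (p3⊥ ⊗ (p0⊥ ⊗ p0⊥))
      [Ax]  ⊢ p3, p3⊥
      [⊗]  ⊢ p0, p0, (p0⊥ ⊗ p0⊥)
        [Ax]  ⊢ p0, p0⊥
        [Ax]  ⊢ p0, p0⊥

Result: YES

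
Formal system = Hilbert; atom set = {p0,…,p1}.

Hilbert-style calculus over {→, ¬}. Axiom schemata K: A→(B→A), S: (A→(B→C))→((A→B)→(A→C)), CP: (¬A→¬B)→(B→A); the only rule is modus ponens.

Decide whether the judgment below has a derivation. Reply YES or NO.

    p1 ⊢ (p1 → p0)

Enumerate valuations to refute Γ ⊢ Δ:
  v=00: Γ:[p1=F] Δ:[(p1 → p0)=T] refutes=False
  v=01: Γ:[p1=T] Δ:[(p1 → p0)=F] refutes=True  ← countermodel

Result: NO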